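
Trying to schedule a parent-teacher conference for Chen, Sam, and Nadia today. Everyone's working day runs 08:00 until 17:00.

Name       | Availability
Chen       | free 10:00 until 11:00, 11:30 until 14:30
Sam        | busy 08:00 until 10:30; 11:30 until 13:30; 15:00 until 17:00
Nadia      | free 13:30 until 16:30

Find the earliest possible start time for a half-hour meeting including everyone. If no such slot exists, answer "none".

Chen free: 10:00-11:00, 11:30-14:30.
Sam free: 10:30-11:30, 13:30-15:00 (invert busy blocks within the working day).
Nadia free: 13:30-16:30.
Chen ∩ Sam: 10:30-11:00, 13:30-14:30.
Chen ∩ Sam ∩ Nadia: 13:30-14:30.
Those are the intersection windows.
The first common window of at least 30 minutes is 13:30-14:30, so the earliest start is 13:30.

13:30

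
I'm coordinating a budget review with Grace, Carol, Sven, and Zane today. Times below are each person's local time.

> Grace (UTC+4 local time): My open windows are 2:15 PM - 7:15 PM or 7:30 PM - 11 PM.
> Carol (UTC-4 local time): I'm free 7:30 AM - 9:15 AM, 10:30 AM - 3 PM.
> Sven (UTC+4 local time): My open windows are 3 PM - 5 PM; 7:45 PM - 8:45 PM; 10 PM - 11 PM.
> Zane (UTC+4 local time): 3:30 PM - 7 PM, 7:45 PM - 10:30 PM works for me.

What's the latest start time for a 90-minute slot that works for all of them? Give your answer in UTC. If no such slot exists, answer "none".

Grace in UTC: 10:15-15:15, 15:30-19:00 (subtract 4h to convert from UTC+4).
Carol in UTC: 11:30-13:15, 14:30-19:00 (add 4h to convert from UTC-4).
Sven in UTC: 11:00-13:00, 15:45-16:45, 18:00-19:00 (subtract 4h to convert from UTC+4).
Zane in UTC: 11:30-15:00, 15:45-18:30 (subtract 4h to convert from UTC+4).
Grace ∩ Carol: 11:30-13:15, 14:30-15:15, 15:30-19:00.
Grace ∩ Carol ∩ Sven: 11:30-13:00, 15:45-16:45, 18:00-19:00.
Grace ∩ Carol ∩ Sven ∩ Zane: 11:30-13:00, 15:45-16:45, 18:00-18:30.
The last common window of at least 90 minutes is 11:30-13:00; a 90-minute meeting can start as late as 11:30 and still end by 13:00.

11:30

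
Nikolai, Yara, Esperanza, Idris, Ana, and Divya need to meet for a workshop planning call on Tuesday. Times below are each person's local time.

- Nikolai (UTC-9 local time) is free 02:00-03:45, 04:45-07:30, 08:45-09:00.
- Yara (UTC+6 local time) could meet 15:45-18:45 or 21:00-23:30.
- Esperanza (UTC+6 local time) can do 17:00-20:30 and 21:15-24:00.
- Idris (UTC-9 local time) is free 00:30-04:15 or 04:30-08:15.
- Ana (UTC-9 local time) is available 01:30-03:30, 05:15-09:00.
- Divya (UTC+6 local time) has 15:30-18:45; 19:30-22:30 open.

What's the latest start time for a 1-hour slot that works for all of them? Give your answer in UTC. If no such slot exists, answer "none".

Nikolai in UTC: 11:00-12:45, 13:45-16:30, 17:45-18:00 (add 9h to convert from UTC-9).
Yara in UTC: 09:45-12:45, 15:00-17:30 (subtract 6h to convert from UTC+6).
Esperanza in UTC: 11:00-14:30, 15:15-18:00 (subtract 6h to convert from UTC+6).
Idris in UTC: 09:30-13:15, 13:30-17:15 (add 9h to convert from UTC-9).
Ana in UTC: 10:30-12:30, 14:15-18:00 (add 9h to convert from UTC-9).
Divya in UTC: 09:30-12:45, 13:30-16:30 (subtract 6h to convert from UTC+6).
Nikolai ∩ Yara: 11:00-12:45, 15:00-16:30.
Nikolai ∩ Yara ∩ Esperanza: 11:00-12:45, 15:15-16:30.
Nikolai ∩ Yara ∩ Esperanza ∩ Idris: 11:00-12:45, 15:15-16:30.
Nikolai ∩ Yara ∩ Esperanza ∩ Idris ∩ Ana: 11:00-12:30, 15:15-16:30.
Nikolai ∩ Yara ∩ Esperanza ∩ Idris ∩ Ana ∩ Divya: 11:00-12:30, 15:15-16:30.
The last common window of at least 60 minutes is 15:15-16:30; a 60-minute meeting can start as late as 15:30 and still end by 16:30.

15:30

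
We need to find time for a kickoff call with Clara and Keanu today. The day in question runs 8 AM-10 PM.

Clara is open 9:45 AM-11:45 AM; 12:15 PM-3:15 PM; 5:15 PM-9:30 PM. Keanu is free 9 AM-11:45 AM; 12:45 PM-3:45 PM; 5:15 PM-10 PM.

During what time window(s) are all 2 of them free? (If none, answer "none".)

09:45-11:45, 12:45-15:15, 17:15-21:30

Clara ∩ Keanu: 09:45-11:45, 12:45-15:15, 17:15-21:30.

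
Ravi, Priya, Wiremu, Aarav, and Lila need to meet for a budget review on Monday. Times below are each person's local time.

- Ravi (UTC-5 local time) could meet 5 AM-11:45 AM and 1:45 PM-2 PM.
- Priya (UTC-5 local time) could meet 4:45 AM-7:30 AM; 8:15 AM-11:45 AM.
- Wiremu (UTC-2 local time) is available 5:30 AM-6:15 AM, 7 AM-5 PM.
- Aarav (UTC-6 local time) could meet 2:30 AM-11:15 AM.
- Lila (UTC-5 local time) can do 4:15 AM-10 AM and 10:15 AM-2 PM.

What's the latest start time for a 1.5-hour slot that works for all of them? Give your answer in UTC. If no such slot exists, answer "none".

Ravi in UTC: 10:00-16:45, 18:45-19:00 (add 5h to convert from UTC-5).
Priya in UTC: 09:45-12:30, 13:15-16:45 (add 5h to convert from UTC-5).
Wiremu in UTC: 07:30-08:15, 09:00-19:00 (add 2h to convert from UTC-2).
Aarav in UTC: 08:30-17:15 (add 6h to convert from UTC-6).
Lila in UTC: 09:15-15:00, 15:15-19:00 (add 5h to convert from UTC-5).
Ravi ∩ Priya: 10:00-12:30, 13:15-16:45.
Ravi ∩ Priya ∩ Wiremu: 10:00-12:30, 13:15-16:45.
Ravi ∩ Priya ∩ Wiremu ∩ Aarav: 10:00-12:30, 13:15-16:45.
Ravi ∩ Priya ∩ Wiremu ∩ Aarav ∩ Lila: 10:00-12:30, 13:15-15:00, 15:15-16:45.
So the common availability across everyone is 10:00-12:30, 13:15-15:00, 15:15-16:45.
The last common window of at least 90 minutes is 15:15-16:45; a 90-minute meeting can start as late as 15:15 and still end by 16:45.

15:15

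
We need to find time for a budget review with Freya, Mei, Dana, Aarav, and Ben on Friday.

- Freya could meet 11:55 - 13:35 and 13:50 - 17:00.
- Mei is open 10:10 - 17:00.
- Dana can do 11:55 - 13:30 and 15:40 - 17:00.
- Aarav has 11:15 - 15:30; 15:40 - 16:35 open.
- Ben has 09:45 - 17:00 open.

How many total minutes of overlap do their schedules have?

Freya ∩ Mei: 11:55-13:35, 13:50-17:00.
Freya ∩ Mei ∩ Dana: 11:55-13:30, 15:40-17:00.
Freya ∩ Mei ∩ Dana ∩ Aarav: 11:55-13:30, 15:40-16:35.
Freya ∩ Mei ∩ Dana ∩ Aarav ∩ Ben: 11:55-13:30, 15:40-16:35.
Summing the common windows: 95 + 55 = 150 minutes.

150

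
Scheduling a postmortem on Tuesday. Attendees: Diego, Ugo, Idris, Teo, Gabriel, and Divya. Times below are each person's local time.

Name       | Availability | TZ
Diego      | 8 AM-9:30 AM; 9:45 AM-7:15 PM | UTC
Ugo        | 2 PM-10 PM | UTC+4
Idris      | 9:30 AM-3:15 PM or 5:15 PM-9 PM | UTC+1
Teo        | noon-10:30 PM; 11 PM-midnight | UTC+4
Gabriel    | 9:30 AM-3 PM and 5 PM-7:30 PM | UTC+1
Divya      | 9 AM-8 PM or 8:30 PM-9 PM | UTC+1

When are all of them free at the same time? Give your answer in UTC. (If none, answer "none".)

Diego in UTC: 08:00-09:30, 09:45-19:15.
Ugo in UTC: 10:00-18:00 (subtract 4h to convert from UTC+4).
Idris in UTC: 08:30-14:15, 16:15-20:00 (subtract 1h to convert from UTC+1).
Teo in UTC: 08:00-18:30, 19:00-20:00 (subtract 4h to convert from UTC+4).
Gabriel in UTC: 08:30-14:00, 16:00-18:30 (subtract 1h to convert from UTC+1).
Divya in UTC: 08:00-19:00, 19:30-20:00 (subtract 1h to convert from UTC+1).
Diego ∩ Ugo: 10:00-18:00.
Diego ∩ Ugo ∩ Idris: 10:00-14:15, 16:15-18:00.
Diego ∩ Ugo ∩ Idris ∩ Teo: 10:00-14:15, 16:15-18:00.
Diego ∩ Ugo ∩ Idris ∩ Teo ∩ Gabriel: 10:00-14:00, 16:15-18:00.
Diego ∩ Ugo ∩ Idris ∩ Teo ∩ Gabriel ∩ Divya: 10:00-14:00, 16:15-18:00.

10:00-14:00, 16:15-18:00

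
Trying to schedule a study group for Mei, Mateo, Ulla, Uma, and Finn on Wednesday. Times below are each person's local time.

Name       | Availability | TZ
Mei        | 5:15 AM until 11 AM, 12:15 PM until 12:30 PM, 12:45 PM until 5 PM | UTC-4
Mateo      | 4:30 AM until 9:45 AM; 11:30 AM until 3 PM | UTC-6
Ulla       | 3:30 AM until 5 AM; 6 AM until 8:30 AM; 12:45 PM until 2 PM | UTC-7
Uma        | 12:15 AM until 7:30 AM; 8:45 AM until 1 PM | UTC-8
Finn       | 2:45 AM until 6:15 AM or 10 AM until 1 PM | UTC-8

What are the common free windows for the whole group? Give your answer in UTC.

Mei in UTC: 09:15-15:00, 16:15-16:30, 16:45-21:00 (add 4h to convert from UTC-4).
Mateo in UTC: 10:30-15:45, 17:30-21:00 (add 6h to convert from UTC-6).
Ulla in UTC: 10:30-12:00, 13:00-15:30, 19:45-21:00 (add 7h to convert from UTC-7).
Uma in UTC: 08:15-15:30, 16:45-21:00 (add 8h to convert from UTC-8).
Finn in UTC: 10:45-14:15, 18:00-21:00 (add 8h to convert from UTC-8).
Mei ∩ Mateo: 10:30-15:00, 17:30-21:00.
Mei ∩ Mateo ∩ Ulla: 10:30-12:00, 13:00-15:00, 19:45-21:00.
Mei ∩ Mateo ∩ Ulla ∩ Uma: 10:30-12:00, 13:00-15:00, 19:45-21:00.
Mei ∩ Mateo ∩ Ulla ∩ Uma ∩ Finn: 10:45-12:00, 13:00-14:15, 19:45-21:00.

10:45-12:00, 13:00-14:15, 19:45-21:00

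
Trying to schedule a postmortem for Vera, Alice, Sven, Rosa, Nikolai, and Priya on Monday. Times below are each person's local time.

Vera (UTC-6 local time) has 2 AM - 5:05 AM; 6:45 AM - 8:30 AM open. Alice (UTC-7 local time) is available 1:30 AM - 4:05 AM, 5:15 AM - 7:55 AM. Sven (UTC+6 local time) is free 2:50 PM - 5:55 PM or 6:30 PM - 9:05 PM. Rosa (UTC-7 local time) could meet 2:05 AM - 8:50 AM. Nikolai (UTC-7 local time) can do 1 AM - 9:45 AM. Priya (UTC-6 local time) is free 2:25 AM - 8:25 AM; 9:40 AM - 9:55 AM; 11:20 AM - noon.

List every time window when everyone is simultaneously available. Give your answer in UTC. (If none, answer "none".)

Vera in UTC: 08:00-11:05, 12:45-14:30 (add 6h to convert from UTC-6).
Alice in UTC: 08:30-11:05, 12:15-14:55 (add 7h to convert from UTC-7).
Sven in UTC: 08:50-11:55, 12:30-15:05 (subtract 6h to convert from UTC+6).
Rosa in UTC: 09:05-15:50 (add 7h to convert from UTC-7).
Nikolai in UTC: 08:00-16:45 (add 7h to convert from UTC-7).
Priya in UTC: 08:25-14:25, 15:40-15:55, 17:20-18:00 (add 6h to convert from UTC-6).
Vera ∩ Alice: 08:30-11:05, 12:45-14:30.
Vera ∩ Alice ∩ Sven: 08:50-11:05, 12:45-14:30.
Vera ∩ Alice ∩ Sven ∩ Rosa: 09:05-11:05, 12:45-14:30.
Vera ∩ Alice ∩ Sven ∩ Rosa ∩ Nikolai: 09:05-11:05, 12:45-14:30.
Vera ∩ Alice ∩ Sven ∩ Rosa ∩ Nikolai ∩ Priya: 09:05-11:05, 12:45-14:25.

09:05-11:05, 12:45-14:25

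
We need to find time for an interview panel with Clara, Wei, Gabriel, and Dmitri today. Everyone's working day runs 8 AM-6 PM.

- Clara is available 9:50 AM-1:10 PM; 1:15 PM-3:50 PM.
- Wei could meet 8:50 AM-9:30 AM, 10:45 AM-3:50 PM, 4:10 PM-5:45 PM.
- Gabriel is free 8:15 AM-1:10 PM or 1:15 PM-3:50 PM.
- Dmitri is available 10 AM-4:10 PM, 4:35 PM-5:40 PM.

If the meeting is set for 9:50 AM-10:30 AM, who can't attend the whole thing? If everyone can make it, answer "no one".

Dmitri, Wei

Clara: free for 09:50-10:30. Wei: not fully free for 09:50-10:30. Gabriel: free for 09:50-10:30. Dmitri: not fully free for 09:50-10:30.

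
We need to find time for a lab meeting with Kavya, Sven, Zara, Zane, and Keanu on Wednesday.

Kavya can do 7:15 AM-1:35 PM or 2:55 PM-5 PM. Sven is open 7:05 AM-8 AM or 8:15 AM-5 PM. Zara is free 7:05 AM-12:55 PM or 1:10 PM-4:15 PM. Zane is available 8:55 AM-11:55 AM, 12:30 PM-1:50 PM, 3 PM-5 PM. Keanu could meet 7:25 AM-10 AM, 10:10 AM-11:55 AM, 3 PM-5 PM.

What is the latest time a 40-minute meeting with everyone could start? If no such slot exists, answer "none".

15:35

Kavya ∩ Sven: 07:15-08:00, 08:15-13:35, 14:55-17:00.
Kavya ∩ Sven ∩ Zara: 07:15-08:00, 08:15-12:55, 13:10-13:35, 14:55-16:15.
Kavya ∩ Sven ∩ Zara ∩ Zane: 08:55-11:55, 12:30-12:55, 13:10-13:35, 15:00-16:15.
Kavya ∩ Sven ∩ Zara ∩ Zane ∩ Keanu: 08:55-10:00, 10:10-11:55, 15:00-16:15.
The last common window of at least 40 minutes is 15:00-16:15; a 40-minute meeting can start as late as 15:35 and still end by 16:15.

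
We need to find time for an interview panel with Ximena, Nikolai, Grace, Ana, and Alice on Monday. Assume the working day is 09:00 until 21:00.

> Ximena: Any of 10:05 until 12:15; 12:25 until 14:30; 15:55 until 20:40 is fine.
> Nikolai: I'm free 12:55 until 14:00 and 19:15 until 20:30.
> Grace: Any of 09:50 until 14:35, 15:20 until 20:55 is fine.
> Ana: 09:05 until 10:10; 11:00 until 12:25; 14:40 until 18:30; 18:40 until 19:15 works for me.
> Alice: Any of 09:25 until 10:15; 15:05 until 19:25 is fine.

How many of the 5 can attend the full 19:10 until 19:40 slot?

Ximena and Grace can make the full 19:10-19:40 slot — that's 2.

2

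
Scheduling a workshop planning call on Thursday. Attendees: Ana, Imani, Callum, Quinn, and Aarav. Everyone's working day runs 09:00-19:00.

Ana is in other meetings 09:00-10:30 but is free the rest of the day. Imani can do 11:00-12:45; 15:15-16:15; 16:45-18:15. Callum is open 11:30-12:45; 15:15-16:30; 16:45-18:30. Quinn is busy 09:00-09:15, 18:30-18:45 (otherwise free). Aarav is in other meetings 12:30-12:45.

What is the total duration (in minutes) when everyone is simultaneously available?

Ana free: 10:30-19:00 (invert busy blocks within the working day).
Imani free: 11:00-12:45, 15:15-16:15, 16:45-18:15.
Callum free: 11:30-12:45, 15:15-16:30, 16:45-18:30.
Quinn free: 09:15-18:30, 18:45-19:00 (invert busy blocks within the working day).
Aarav free: 09:00-12:30, 12:45-19:00 (invert busy blocks within the working day).
Ana ∩ Imani: 11:00-12:45, 15:15-16:15, 16:45-18:15.
Ana ∩ Imani ∩ Callum: 11:30-12:45, 15:15-16:15, 16:45-18:15.
Ana ∩ Imani ∩ Callum ∩ Quinn: 11:30-12:45, 15:15-16:15, 16:45-18:15.
Ana ∩ Imani ∩ Callum ∩ Quinn ∩ Aarav: 11:30-12:30, 15:15-16:15, 16:45-18:15.
So the common availability across everyone is 11:30-12:30, 15:15-16:15, 16:45-18:15.
Summing the common windows: 60 + 60 + 90 = 210 minutes.

210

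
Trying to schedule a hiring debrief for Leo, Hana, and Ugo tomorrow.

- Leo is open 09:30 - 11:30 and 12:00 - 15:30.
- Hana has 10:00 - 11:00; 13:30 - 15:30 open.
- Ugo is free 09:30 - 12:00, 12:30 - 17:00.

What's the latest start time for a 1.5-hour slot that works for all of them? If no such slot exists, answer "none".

14:00

Leo ∩ Hana: 10:00-11:00, 13:30-15:30.
Leo ∩ Hana ∩ Ugo: 10:00-11:00, 13:30-15:30.
The last common window of at least 90 minutes is 13:30-15:30; a 90-minute meeting can start as late as 14:00 and still end by 15:30.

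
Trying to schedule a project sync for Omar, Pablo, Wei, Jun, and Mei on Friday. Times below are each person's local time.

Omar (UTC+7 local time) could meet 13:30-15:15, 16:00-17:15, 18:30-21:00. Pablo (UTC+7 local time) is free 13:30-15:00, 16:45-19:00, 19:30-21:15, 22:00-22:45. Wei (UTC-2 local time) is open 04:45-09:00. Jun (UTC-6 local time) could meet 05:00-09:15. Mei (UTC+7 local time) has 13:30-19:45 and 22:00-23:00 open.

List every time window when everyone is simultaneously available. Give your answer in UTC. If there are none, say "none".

Omar in UTC: 06:30-08:15, 09:00-10:15, 11:30-14:00 (subtract 7h to convert from UTC+7).
Pablo in UTC: 06:30-08:00, 09:45-12:00, 12:30-14:15, 15:00-15:45 (subtract 7h to convert from UTC+7).
Wei in UTC: 06:45-11:00 (add 2h to convert from UTC-2).
Jun in UTC: 11:00-15:15 (add 6h to convert from UTC-6).
Mei in UTC: 06:30-12:45, 15:00-16:00 (subtract 7h to convert from UTC+7).
Omar ∩ Pablo: 06:30-08:00, 09:45-10:15, 11:30-12:00, 12:30-14:00.
Omar ∩ Pablo ∩ Wei: 06:45-08:00, 09:45-10:15.
Omar ∩ Pablo ∩ Wei ∩ Jun: ∅.
Omar ∩ Pablo ∩ Wei ∩ Jun ∩ Mei: ∅.
There is no time when everyone is free.

none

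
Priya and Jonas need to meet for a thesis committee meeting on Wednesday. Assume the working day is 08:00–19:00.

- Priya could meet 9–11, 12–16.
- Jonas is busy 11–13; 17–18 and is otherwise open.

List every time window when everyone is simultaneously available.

Priya free: 09:00-11:00, 12:00-16:00.
Jonas free: 08:00-11:00, 13:00-17:00, 18:00-19:00 (invert busy blocks within the working day).
Priya ∩ Jonas: 09:00-11:00, 13:00-16:00.

09:00-11:00, 13:00-16:00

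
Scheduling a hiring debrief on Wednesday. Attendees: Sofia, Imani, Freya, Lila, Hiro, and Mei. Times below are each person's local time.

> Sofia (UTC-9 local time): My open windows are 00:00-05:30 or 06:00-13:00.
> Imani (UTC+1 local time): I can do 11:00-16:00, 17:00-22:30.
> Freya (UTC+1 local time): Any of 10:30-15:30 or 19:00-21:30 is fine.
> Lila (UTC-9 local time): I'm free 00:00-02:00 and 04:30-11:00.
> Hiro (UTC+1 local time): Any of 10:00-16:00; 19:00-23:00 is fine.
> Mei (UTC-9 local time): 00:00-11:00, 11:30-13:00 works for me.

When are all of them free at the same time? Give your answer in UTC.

10:00-11:00, 13:30-14:30, 18:00-20:00

Sofia in UTC: 09:00-14:30, 15:00-22:00 (add 9h to convert from UTC-9).
Imani in UTC: 10:00-15:00, 16:00-21:30 (subtract 1h to convert from UTC+1).
Freya in UTC: 09:30-14:30, 18:00-20:30 (subtract 1h to convert from UTC+1).
Lila in UTC: 09:00-11:00, 13:30-20:00 (add 9h to convert from UTC-9).
Hiro in UTC: 09:00-15:00, 18:00-22:00 (subtract 1h to convert from UTC+1).
Mei in UTC: 09:00-20:00, 20:30-22:00 (add 9h to convert from UTC-9).
Sofia ∩ Imani: 10:00-14:30, 16:00-21:30.
Sofia ∩ Imani ∩ Freya: 10:00-14:30, 18:00-20:30.
Sofia ∩ Imani ∩ Freya ∩ Lila: 10:00-11:00, 13:30-14:30, 18:00-20:00.
Sofia ∩ Imani ∩ Freya ∩ Lila ∩ Hiro: 10:00-11:00, 13:30-14:30, 18:00-20:00.
Sofia ∩ Imani ∩ Freya ∩ Lila ∩ Hiro ∩ Mei: 10:00-11:00, 13:30-14:30, 18:00-20:00.
Those are the intersection windows.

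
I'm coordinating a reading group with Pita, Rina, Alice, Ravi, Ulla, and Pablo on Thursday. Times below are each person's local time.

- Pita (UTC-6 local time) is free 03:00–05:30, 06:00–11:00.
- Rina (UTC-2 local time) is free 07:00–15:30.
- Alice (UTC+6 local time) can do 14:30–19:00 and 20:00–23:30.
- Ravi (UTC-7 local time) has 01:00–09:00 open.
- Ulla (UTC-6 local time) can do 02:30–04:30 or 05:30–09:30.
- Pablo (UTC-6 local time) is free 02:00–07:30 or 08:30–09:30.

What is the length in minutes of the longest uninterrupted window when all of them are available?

90

Pita in UTC: 09:00-11:30, 12:00-17:00 (add 6h to convert from UTC-6).
Rina in UTC: 09:00-17:30 (add 2h to convert from UTC-2).
Alice in UTC: 08:30-13:00, 14:00-17:30 (subtract 6h to convert from UTC+6).
Ravi in UTC: 08:00-16:00 (add 7h to convert from UTC-7).
Ulla in UTC: 08:30-10:30, 11:30-15:30 (add 6h to convert from UTC-6).
Pablo in UTC: 08:00-13:30, 14:30-15:30 (add 6h to convert from UTC-6).
Pita ∩ Rina: 09:00-11:30, 12:00-17:00.
Pita ∩ Rina ∩ Alice: 09:00-11:30, 12:00-13:00, 14:00-17:00.
Pita ∩ Rina ∩ Alice ∩ Ravi: 09:00-11:30, 12:00-13:00, 14:00-16:00.
Pita ∩ Rina ∩ Alice ∩ Ravi ∩ Ulla: 09:00-10:30, 12:00-13:00, 14:00-15:30.
Pita ∩ Rina ∩ Alice ∩ Ravi ∩ Ulla ∩ Pablo: 09:00-10:30, 12:00-13:00, 14:30-15:30.
The longest is 09:00-10:30 at 90 minutes.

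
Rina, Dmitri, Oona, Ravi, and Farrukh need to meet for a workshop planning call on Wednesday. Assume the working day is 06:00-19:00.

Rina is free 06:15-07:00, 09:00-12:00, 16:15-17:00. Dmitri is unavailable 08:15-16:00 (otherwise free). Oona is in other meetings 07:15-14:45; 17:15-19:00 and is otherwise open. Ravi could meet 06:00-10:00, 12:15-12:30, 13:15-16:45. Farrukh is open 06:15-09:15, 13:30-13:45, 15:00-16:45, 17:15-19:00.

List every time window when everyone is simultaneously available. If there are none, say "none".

Rina free: 06:15-07:00, 09:00-12:00, 16:15-17:00.
Dmitri free: 06:00-08:15, 16:00-19:00 (invert busy blocks within the working day).
Oona free: 06:00-07:15, 14:45-17:15 (invert busy blocks within the working day).
Ravi free: 06:00-10:00, 12:15-12:30, 13:15-16:45.
Farrukh free: 06:15-09:15, 13:30-13:45, 15:00-16:45, 17:15-19:00.
Rina ∩ Dmitri: 06:15-07:00, 16:15-17:00.
Rina ∩ Dmitri ∩ Oona: 06:15-07:00, 16:15-17:00.
Rina ∩ Dmitri ∩ Oona ∩ Ravi: 06:15-07:00, 16:15-16:45.
Rina ∩ Dmitri ∩ Oona ∩ Ravi ∩ Farrukh: 06:15-07:00, 16:15-16:45.

06:15-07:00, 16:15-16:45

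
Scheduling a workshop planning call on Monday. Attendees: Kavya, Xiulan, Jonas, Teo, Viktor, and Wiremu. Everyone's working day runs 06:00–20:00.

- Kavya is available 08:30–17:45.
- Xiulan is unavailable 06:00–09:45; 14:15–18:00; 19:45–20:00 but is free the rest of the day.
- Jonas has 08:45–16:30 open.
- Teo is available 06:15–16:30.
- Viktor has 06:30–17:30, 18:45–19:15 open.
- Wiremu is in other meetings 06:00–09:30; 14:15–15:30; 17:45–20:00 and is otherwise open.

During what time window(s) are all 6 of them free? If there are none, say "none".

Kavya free: 08:30-17:45.
Xiulan free: 09:45-14:15, 18:00-19:45 (invert busy blocks within the working day).
Jonas free: 08:45-16:30.
Teo free: 06:15-16:30.
Viktor free: 06:30-17:30, 18:45-19:15.
Wiremu free: 09:30-14:15, 15:30-17:45 (invert busy blocks within the working day).
Kavya ∩ Xiulan: 09:45-14:15.
Kavya ∩ Xiulan ∩ Jonas: 09:45-14:15.
Kavya ∩ Xiulan ∩ Jonas ∩ Teo: 09:45-14:15.
Kavya ∩ Xiulan ∩ Jonas ∩ Teo ∩ Viktor: 09:45-14:15.
Kavya ∩ Xiulan ∩ Jonas ∩ Teo ∩ Viktor ∩ Wiremu: 09:45-14:15.
So the common availability across everyone is 09:45-14:15.

09:45-14:15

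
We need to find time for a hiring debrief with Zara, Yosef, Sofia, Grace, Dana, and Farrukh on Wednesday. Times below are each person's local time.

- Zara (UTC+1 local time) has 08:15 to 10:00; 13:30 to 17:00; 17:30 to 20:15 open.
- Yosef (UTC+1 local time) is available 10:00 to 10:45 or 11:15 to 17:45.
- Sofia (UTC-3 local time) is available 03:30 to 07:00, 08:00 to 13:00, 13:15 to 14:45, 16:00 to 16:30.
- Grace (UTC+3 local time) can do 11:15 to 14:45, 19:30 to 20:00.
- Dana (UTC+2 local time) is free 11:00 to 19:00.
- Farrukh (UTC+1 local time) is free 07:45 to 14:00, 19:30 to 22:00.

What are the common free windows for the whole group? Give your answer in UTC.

none

Zara in UTC: 07:15-09:00, 12:30-16:00, 16:30-19:15 (subtract 1h to convert from UTC+1).
Yosef in UTC: 09:00-09:45, 10:15-16:45 (subtract 1h to convert from UTC+1).
Sofia in UTC: 06:30-10:00, 11:00-16:00, 16:15-17:45, 19:00-19:30 (add 3h to convert from UTC-3).
Grace in UTC: 08:15-11:45, 16:30-17:00 (subtract 3h to convert from UTC+3).
Dana in UTC: 09:00-17:00 (subtract 2h to convert from UTC+2).
Farrukh in UTC: 06:45-13:00, 18:30-21:00 (subtract 1h to convert from UTC+1).
Zara ∩ Yosef: 12:30-16:00, 16:30-16:45.
Zara ∩ Yosef ∩ Sofia: 12:30-16:00, 16:30-16:45.
Zara ∩ Yosef ∩ Sofia ∩ Grace: 16:30-16:45.
Zara ∩ Yosef ∩ Sofia ∩ Grace ∩ Dana: 16:30-16:45.
Zara ∩ Yosef ∩ Sofia ∩ Grace ∩ Dana ∩ Farrukh: ∅.
There is no time when everyone is free.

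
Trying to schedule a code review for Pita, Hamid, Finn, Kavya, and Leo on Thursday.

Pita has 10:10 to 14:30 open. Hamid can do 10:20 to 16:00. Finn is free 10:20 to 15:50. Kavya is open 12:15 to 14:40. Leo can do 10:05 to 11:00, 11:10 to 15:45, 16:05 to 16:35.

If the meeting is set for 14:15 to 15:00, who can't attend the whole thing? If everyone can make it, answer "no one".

Pita: not fully free for 14:15-15:00. Hamid: free for 14:15-15:00. Finn: free for 14:15-15:00. Kavya: not fully free for 14:15-15:00. Leo: free for 14:15-15:00.

Kavya, Pita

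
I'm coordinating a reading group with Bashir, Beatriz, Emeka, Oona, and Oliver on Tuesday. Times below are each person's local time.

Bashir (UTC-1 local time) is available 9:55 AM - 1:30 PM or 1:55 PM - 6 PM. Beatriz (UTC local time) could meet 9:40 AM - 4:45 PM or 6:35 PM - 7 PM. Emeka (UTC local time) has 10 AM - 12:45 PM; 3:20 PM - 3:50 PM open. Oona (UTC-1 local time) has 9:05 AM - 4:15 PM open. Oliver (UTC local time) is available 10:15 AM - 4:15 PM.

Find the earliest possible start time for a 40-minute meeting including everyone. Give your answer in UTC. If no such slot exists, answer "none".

10:55

Bashir in UTC: 10:55-14:30, 14:55-19:00 (add 1h to convert from UTC-1).
Beatriz in UTC: 09:40-16:45, 18:35-19:00.
Emeka in UTC: 10:00-12:45, 15:20-15:50.
Oona in UTC: 10:05-17:15 (add 1h to convert from UTC-1).
Oliver in UTC: 10:15-16:15.
Bashir ∩ Beatriz: 10:55-14:30, 14:55-16:45, 18:35-19:00.
Bashir ∩ Beatriz ∩ Emeka: 10:55-12:45, 15:20-15:50.
Bashir ∩ Beatriz ∩ Emeka ∩ Oona: 10:55-12:45, 15:20-15:50.
Bashir ∩ Beatriz ∩ Emeka ∩ Oona ∩ Oliver: 10:55-12:45, 15:20-15:50.
The first common window of at least 40 minutes is 10:55-12:45, so the earliest start is 10:55.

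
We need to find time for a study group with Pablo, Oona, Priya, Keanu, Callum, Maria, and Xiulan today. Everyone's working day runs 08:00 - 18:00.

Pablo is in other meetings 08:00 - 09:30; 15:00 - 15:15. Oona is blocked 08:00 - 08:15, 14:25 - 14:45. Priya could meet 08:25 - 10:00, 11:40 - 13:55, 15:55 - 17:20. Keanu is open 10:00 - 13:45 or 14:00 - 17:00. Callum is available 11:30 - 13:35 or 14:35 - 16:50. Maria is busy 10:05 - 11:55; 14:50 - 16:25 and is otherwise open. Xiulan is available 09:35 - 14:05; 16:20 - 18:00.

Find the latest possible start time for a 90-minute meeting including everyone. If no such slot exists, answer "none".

Pablo free: 09:30-15:00, 15:15-18:00 (invert busy blocks within the working day).
Oona free: 08:15-14:25, 14:45-18:00 (invert busy blocks within the working day).
Priya free: 08:25-10:00, 11:40-13:55, 15:55-17:20.
Keanu free: 10:00-13:45, 14:00-17:00.
Callum free: 11:30-13:35, 14:35-16:50.
Maria free: 08:00-10:05, 11:55-14:50, 16:25-18:00 (invert busy blocks within the working day).
Xiulan free: 09:35-14:05, 16:20-18:00.
Pablo ∩ Oona: 09:30-14:25, 14:45-15:00, 15:15-18:00.
Pablo ∩ Oona ∩ Priya: 09:30-10:00, 11:40-13:55, 15:55-17:20.
Pablo ∩ Oona ∩ Priya ∩ Keanu: 11:40-13:45, 15:55-17:00.
Pablo ∩ Oona ∩ Priya ∩ Keanu ∩ Callum: 11:40-13:35, 15:55-16:50.
Pablo ∩ Oona ∩ Priya ∩ Keanu ∩ Callum ∩ Maria: 11:55-13:35, 16:25-16:50.
Pablo ∩ Oona ∩ Priya ∩ Keanu ∩ Callum ∩ Maria ∩ Xiulan: 11:55-13:35, 16:25-16:50.
Those are the intersection windows.
The last common window of at least 90 minutes is 11:55-13:35; a 90-minute meeting can start as late as 12:05 and still end by 13:35.

12:05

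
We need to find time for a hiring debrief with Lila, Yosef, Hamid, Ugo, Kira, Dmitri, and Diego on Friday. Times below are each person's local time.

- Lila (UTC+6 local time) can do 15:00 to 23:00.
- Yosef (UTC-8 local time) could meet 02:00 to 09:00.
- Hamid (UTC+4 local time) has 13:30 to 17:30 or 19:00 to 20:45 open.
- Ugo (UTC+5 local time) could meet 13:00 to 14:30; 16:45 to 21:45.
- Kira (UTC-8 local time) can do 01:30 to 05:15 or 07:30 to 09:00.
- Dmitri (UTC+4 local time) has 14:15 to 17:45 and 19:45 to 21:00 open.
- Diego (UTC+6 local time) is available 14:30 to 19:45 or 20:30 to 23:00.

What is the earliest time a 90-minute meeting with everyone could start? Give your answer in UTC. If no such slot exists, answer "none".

11:45

Lila in UTC: 09:00-17:00 (subtract 6h to convert from UTC+6).
Yosef in UTC: 10:00-17:00 (add 8h to convert from UTC-8).
Hamid in UTC: 09:30-13:30, 15:00-16:45 (subtract 4h to convert from UTC+4).
Ugo in UTC: 08:00-09:30, 11:45-16:45 (subtract 5h to convert from UTC+5).
Kira in UTC: 09:30-13:15, 15:30-17:00 (add 8h to convert from UTC-8).
Dmitri in UTC: 10:15-13:45, 15:45-17:00 (subtract 4h to convert from UTC+4).
Diego in UTC: 08:30-13:45, 14:30-17:00 (subtract 6h to convert from UTC+6).
Lila ∩ Yosef: 10:00-17:00.
Lila ∩ Yosef ∩ Hamid: 10:00-13:30, 15:00-16:45.
Lila ∩ Yosef ∩ Hamid ∩ Ugo: 11:45-13:30, 15:00-16:45.
Lila ∩ Yosef ∩ Hamid ∩ Ugo ∩ Kira: 11:45-13:15, 15:30-16:45.
Lila ∩ Yosef ∩ Hamid ∩ Ugo ∩ Kira ∩ Dmitri: 11:45-13:15, 15:45-16:45.
Lila ∩ Yosef ∩ Hamid ∩ Ugo ∩ Kira ∩ Dmitri ∩ Diego: 11:45-13:15, 15:45-16:45.
Those are the intersection windows.
The first common window of at least 90 minutes is 11:45-13:15, so the earliest start is 11:45.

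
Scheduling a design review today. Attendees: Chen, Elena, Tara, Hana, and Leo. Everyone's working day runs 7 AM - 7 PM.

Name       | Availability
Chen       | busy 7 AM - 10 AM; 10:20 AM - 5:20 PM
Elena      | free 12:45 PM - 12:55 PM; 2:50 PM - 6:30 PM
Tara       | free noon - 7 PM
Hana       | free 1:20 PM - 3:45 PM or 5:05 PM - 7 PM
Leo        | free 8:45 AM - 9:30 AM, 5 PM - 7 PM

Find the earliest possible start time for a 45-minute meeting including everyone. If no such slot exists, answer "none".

Chen free: 10:00-10:20, 17:20-19:00 (invert busy blocks within the working day).
Elena free: 12:45-12:55, 14:50-18:30.
Tara free: 12:00-19:00.
Hana free: 13:20-15:45, 17:05-19:00.
Leo free: 08:45-09:30, 17:00-19:00.
Chen ∩ Elena: 17:20-18:30.
Chen ∩ Elena ∩ Tara: 17:20-18:30.
Chen ∩ Elena ∩ Tara ∩ Hana: 17:20-18:30.
Chen ∩ Elena ∩ Tara ∩ Hana ∩ Leo: 17:20-18:30.
Those are the intersection windows.
The first common window of at least 45 minutes is 17:20-18:30, so the earliest start is 17:20.

17:20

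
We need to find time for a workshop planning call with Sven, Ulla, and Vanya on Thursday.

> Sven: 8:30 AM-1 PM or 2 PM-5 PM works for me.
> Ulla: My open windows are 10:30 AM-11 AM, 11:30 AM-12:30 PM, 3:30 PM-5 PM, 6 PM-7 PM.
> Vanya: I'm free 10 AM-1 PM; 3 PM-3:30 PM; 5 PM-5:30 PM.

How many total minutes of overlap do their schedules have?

90

Sven ∩ Ulla: 10:30-11:00, 11:30-12:30, 15:30-17:00.
Sven ∩ Ulla ∩ Vanya: 10:30-11:00, 11:30-12:30.
So the common availability across everyone is 10:30-11:00, 11:30-12:30.
Summing the common windows: 30 + 60 = 90 minutes.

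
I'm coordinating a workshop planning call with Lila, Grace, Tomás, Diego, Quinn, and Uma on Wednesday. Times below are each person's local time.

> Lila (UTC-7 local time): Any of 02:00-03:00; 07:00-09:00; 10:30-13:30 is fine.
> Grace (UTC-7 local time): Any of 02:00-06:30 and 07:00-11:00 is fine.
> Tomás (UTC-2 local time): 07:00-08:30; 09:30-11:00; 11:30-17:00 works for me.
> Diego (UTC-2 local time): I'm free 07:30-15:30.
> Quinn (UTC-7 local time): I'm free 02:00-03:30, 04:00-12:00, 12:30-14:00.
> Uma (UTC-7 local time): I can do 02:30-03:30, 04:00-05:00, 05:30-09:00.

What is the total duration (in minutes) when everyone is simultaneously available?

150

Lila in UTC: 09:00-10:00, 14:00-16:00, 17:30-20:30 (add 7h to convert from UTC-7).
Grace in UTC: 09:00-13:30, 14:00-18:00 (add 7h to convert from UTC-7).
Tomás in UTC: 09:00-10:30, 11:30-13:00, 13:30-19:00 (add 2h to convert from UTC-2).
Diego in UTC: 09:30-17:30 (add 2h to convert from UTC-2).
Quinn in UTC: 09:00-10:30, 11:00-19:00, 19:30-21:00 (add 7h to convert from UTC-7).
Uma in UTC: 09:30-10:30, 11:00-12:00, 12:30-16:00 (add 7h to convert from UTC-7).
Lila ∩ Grace: 09:00-10:00, 14:00-16:00, 17:30-18:00.
Lila ∩ Grace ∩ Tomás: 09:00-10:00, 14:00-16:00, 17:30-18:00.
Lila ∩ Grace ∩ Tomás ∩ Diego: 09:30-10:00, 14:00-16:00.
Lila ∩ Grace ∩ Tomás ∩ Diego ∩ Quinn: 09:30-10:00, 14:00-16:00.
Lila ∩ Grace ∩ Tomás ∩ Diego ∩ Quinn ∩ Uma: 09:30-10:00, 14:00-16:00.
So the common availability across everyone is 09:30-10:00, 14:00-16:00.
Summing the common windows: 30 + 120 = 150 minutes.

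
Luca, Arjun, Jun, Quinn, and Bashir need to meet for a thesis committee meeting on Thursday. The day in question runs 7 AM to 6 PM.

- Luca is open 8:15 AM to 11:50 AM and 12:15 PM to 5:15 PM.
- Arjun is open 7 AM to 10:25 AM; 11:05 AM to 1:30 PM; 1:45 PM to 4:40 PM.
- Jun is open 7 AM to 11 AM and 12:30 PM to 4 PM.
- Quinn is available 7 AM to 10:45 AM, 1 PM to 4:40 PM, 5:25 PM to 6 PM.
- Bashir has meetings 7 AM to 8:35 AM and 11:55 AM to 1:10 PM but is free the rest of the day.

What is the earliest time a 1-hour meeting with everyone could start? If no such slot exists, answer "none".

Luca free: 08:15-11:50, 12:15-17:15.
Arjun free: 07:00-10:25, 11:05-13:30, 13:45-16:40.
Jun free: 07:00-11:00, 12:30-16:00.
Quinn free: 07:00-10:45, 13:00-16:40, 17:25-18:00.
Bashir free: 08:35-11:55, 13:10-18:00 (invert busy blocks within the working day).
Luca ∩ Arjun: 08:15-10:25, 11:05-11:50, 12:15-13:30, 13:45-16:40.
Luca ∩ Arjun ∩ Jun: 08:15-10:25, 12:30-13:30, 13:45-16:00.
Luca ∩ Arjun ∩ Jun ∩ Quinn: 08:15-10:25, 13:00-13:30, 13:45-16:00.
Luca ∩ Arjun ∩ Jun ∩ Quinn ∩ Bashir: 08:35-10:25, 13:10-13:30, 13:45-16:00.
The first common window of at least 60 minutes is 08:35-10:25, so the earliest start is 08:35.

08:35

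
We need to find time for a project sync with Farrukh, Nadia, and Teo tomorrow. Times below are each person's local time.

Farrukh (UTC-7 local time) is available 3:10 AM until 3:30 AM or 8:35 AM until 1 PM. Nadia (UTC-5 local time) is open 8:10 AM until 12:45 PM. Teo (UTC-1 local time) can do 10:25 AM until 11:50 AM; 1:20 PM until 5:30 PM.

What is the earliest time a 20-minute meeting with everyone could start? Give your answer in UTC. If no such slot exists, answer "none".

15:35

Farrukh in UTC: 10:10-10:30, 15:35-20:00 (add 7h to convert from UTC-7).
Nadia in UTC: 13:10-17:45 (add 5h to convert from UTC-5).
Teo in UTC: 11:25-12:50, 14:20-18:30 (add 1h to convert from UTC-1).
Farrukh ∩ Nadia: 15:35-17:45.
Farrukh ∩ Nadia ∩ Teo: 15:35-17:45.
The first common window of at least 20 minutes is 15:35-17:45, so the earliest start is 15:35.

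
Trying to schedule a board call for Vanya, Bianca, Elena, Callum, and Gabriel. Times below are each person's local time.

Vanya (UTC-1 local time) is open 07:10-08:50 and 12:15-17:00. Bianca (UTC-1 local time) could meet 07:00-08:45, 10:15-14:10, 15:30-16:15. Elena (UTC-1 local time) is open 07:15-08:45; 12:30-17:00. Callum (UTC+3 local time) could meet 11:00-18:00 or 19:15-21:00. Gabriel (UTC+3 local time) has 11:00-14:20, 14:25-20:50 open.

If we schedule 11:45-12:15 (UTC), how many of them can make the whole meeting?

Vanya in UTC: 08:10-09:50, 13:15-18:00 (add 1h to convert from UTC-1).
Bianca in UTC: 08:00-09:45, 11:15-15:10, 16:30-17:15 (add 1h to convert from UTC-1).
Elena in UTC: 08:15-09:45, 13:30-18:00 (add 1h to convert from UTC-1).
Callum in UTC: 08:00-15:00, 16:15-18:00 (subtract 3h to convert from UTC+3).
Gabriel in UTC: 08:00-11:20, 11:25-17:50 (subtract 3h to convert from UTC+3).
Bianca, Callum, and Gabriel can make the full 11:45-12:15 slot — that's 3.

3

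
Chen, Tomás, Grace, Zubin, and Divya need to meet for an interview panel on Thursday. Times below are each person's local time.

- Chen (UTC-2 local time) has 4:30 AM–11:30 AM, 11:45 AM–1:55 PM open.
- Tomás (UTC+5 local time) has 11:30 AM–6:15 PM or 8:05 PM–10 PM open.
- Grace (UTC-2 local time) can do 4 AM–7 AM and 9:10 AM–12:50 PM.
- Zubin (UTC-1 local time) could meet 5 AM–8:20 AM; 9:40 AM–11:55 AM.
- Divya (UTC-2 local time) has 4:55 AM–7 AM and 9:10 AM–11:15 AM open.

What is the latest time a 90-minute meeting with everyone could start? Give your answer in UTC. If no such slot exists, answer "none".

Chen in UTC: 06:30-13:30, 13:45-15:55 (add 2h to convert from UTC-2).
Tomás in UTC: 06:30-13:15, 15:05-17:00 (subtract 5h to convert from UTC+5).
Grace in UTC: 06:00-09:00, 11:10-14:50 (add 2h to convert from UTC-2).
Zubin in UTC: 06:00-09:20, 10:40-12:55 (add 1h to convert from UTC-1).
Divya in UTC: 06:55-09:00, 11:10-13:15 (add 2h to convert from UTC-2).
Chen ∩ Tomás: 06:30-13:15, 15:05-15:55.
Chen ∩ Tomás ∩ Grace: 06:30-09:00, 11:10-13:15.
Chen ∩ Tomás ∩ Grace ∩ Zubin: 06:30-09:00, 11:10-12:55.
Chen ∩ Tomás ∩ Grace ∩ Zubin ∩ Divya: 06:55-09:00, 11:10-12:55.
The last common window of at least 90 minutes is 11:10-12:55; a 90-minute meeting can start as late as 11:25 and still end by 12:55.

11:25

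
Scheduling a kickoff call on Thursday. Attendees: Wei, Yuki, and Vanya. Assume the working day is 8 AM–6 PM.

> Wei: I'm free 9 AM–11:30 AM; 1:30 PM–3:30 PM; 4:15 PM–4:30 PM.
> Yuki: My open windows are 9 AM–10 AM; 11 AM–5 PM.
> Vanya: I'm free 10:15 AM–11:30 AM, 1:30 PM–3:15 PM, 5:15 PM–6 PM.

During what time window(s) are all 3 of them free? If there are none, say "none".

11:00-11:30, 13:30-15:15

Wei ∩ Yuki: 09:00-10:00, 11:00-11:30, 13:30-15:30, 16:15-16:30.
Wei ∩ Yuki ∩ Vanya: 11:00-11:30, 13:30-15:15.
Those are the intersection windows.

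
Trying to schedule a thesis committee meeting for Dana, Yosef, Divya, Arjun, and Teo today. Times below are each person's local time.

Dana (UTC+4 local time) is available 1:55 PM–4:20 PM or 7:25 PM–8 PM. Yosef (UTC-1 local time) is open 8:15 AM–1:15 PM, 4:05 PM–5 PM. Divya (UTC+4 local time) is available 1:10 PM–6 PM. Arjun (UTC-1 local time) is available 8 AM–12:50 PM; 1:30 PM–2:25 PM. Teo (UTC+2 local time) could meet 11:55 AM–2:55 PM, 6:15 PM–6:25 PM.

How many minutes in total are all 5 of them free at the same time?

145

Dana in UTC: 09:55-12:20, 15:25-16:00 (subtract 4h to convert from UTC+4).
Yosef in UTC: 09:15-14:15, 17:05-18:00 (add 1h to convert from UTC-1).
Divya in UTC: 09:10-14:00 (subtract 4h to convert from UTC+4).
Arjun in UTC: 09:00-13:50, 14:30-15:25 (add 1h to convert from UTC-1).
Teo in UTC: 09:55-12:55, 16:15-16:25 (subtract 2h to convert from UTC+2).
Dana ∩ Yosef: 09:55-12:20.
Dana ∩ Yosef ∩ Divya: 09:55-12:20.
Dana ∩ Yosef ∩ Divya ∩ Arjun: 09:55-12:20.
Dana ∩ Yosef ∩ Divya ∩ Arjun ∩ Teo: 09:55-12:20.
That's a single block of 145 minutes.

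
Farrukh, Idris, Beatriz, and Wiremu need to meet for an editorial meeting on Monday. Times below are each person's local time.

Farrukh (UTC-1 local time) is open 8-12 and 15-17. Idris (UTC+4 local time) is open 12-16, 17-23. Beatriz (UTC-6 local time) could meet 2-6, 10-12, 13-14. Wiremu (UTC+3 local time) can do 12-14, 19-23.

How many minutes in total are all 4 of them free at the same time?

Farrukh in UTC: 09:00-13:00, 16:00-18:00 (add 1h to convert from UTC-1).
Idris in UTC: 08:00-12:00, 13:00-19:00 (subtract 4h to convert from UTC+4).
Beatriz in UTC: 08:00-12:00, 16:00-18:00, 19:00-20:00 (add 6h to convert from UTC-6).
Wiremu in UTC: 09:00-11:00, 16:00-20:00 (subtract 3h to convert from UTC+3).
Farrukh ∩ Idris: 09:00-12:00, 16:00-18:00.
Farrukh ∩ Idris ∩ Beatriz: 09:00-12:00, 16:00-18:00.
Farrukh ∩ Idris ∩ Beatriz ∩ Wiremu: 09:00-11:00, 16:00-18:00.
Summing the common windows: 120 + 120 = 240 minutes.

240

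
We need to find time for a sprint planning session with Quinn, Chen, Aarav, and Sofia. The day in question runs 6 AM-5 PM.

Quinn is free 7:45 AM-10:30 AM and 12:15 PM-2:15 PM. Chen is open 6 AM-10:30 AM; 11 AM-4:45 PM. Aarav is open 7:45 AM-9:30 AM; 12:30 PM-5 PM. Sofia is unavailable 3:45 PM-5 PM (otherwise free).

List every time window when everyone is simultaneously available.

07:45-09:30, 12:30-14:15

Quinn free: 07:45-10:30, 12:15-14:15.
Chen free: 06:00-10:30, 11:00-16:45.
Aarav free: 07:45-09:30, 12:30-17:00.
Sofia free: 06:00-15:45 (invert busy blocks within the working day).
Quinn ∩ Chen: 07:45-10:30, 12:15-14:15.
Quinn ∩ Chen ∩ Aarav: 07:45-09:30, 12:30-14:15.
Quinn ∩ Chen ∩ Aarav ∩ Sofia: 07:45-09:30, 12:30-14:15.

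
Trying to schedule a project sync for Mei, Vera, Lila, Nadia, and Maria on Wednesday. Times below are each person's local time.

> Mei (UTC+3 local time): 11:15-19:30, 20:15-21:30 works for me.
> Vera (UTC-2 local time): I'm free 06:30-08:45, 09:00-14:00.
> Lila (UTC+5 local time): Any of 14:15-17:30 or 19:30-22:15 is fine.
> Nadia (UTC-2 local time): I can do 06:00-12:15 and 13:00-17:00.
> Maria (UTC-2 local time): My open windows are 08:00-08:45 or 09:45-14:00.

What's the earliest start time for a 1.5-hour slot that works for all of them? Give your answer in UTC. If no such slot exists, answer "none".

Mei in UTC: 08:15-16:30, 17:15-18:30 (subtract 3h to convert from UTC+3).
Vera in UTC: 08:30-10:45, 11:00-16:00 (add 2h to convert from UTC-2).
Lila in UTC: 09:15-12:30, 14:30-17:15 (subtract 5h to convert from UTC+5).
Nadia in UTC: 08:00-14:15, 15:00-19:00 (add 2h to convert from UTC-2).
Maria in UTC: 10:00-10:45, 11:45-16:00 (add 2h to convert from UTC-2).
Mei ∩ Vera: 08:30-10:45, 11:00-16:00.
Mei ∩ Vera ∩ Lila: 09:15-10:45, 11:00-12:30, 14:30-16:00.
Mei ∩ Vera ∩ Lila ∩ Nadia: 09:15-10:45, 11:00-12:30, 15:00-16:00.
Mei ∩ Vera ∩ Lila ∩ Nadia ∩ Maria: 10:00-10:45, 11:45-12:30, 15:00-16:00.
No common window is at least 90 minutes long.

none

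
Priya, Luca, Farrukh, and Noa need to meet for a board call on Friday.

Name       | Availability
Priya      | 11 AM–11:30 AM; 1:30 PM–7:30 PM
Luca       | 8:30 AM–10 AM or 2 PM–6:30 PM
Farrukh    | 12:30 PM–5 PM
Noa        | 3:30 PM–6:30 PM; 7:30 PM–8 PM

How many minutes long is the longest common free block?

Priya ∩ Luca: 14:00-18:30.
Priya ∩ Luca ∩ Farrukh: 14:00-17:00.
Priya ∩ Luca ∩ Farrukh ∩ Noa: 15:30-17:00.
The longest is 15:30-17:00 at 90 minutes.

90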